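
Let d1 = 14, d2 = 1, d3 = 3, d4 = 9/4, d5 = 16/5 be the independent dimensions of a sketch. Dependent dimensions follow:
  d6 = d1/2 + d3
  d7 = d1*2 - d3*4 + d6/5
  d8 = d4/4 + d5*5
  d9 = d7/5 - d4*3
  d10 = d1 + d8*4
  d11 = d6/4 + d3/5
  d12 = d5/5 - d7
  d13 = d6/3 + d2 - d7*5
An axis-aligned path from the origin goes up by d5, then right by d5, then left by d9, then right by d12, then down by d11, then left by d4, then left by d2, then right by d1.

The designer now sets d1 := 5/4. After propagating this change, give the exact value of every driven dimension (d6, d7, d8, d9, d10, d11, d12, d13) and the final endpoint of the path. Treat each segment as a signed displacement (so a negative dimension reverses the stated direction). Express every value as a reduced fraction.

Apply edit: d1 := 5/4
  d6 = d1/2 + d3 = 29/8
  d7 = d1*2 - d3*4 + d6/5 = -351/40
  d8 = d4/4 + d5*5 = 265/16
  d9 = d7/5 - d4*3 = -1701/200
  d10 = d1 + d8*4 = 135/2
  d11 = d6/4 + d3/5 = 241/160
  d12 = d5/5 - d7 = 1883/200
  d13 = d6/3 + d2 - d7*5 = 553/12
Walk from origin (0, 0):
  seg 1: up by d5 = 16/5 → (0, 16/5)
  seg 2: right by d5 = 16/5 → (16/5, 16/5)
  seg 3: left by d9 = -1701/200 → (2341/200, 16/5)
  seg 4: right by d12 = 1883/200 → (528/25, 16/5)
  seg 5: down by d11 = 241/160 → (528/25, 271/160)
  seg 6: left by d4 = 9/4 → (1887/100, 271/160)
  seg 7: left by d2 = 1 → (1787/100, 271/160)
  seg 8: right by d1 = 5/4 → (478/25, 271/160)

d6 = 29/8
d7 = -351/40
d8 = 265/16
d9 = -1701/200
d10 = 135/2
d11 = 241/160
d12 = 1883/200
d13 = 553/12
endpoint = (478/25, 271/160)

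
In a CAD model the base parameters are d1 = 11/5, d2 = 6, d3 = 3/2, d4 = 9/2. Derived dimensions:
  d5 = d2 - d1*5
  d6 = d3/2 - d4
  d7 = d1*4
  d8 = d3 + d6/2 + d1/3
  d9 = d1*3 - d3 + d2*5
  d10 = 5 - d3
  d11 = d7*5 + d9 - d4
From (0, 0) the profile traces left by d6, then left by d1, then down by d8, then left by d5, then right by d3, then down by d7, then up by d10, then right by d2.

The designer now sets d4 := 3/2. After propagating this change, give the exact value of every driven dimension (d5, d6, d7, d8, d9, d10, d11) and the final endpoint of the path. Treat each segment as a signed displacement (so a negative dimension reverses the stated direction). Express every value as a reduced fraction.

d5 = -5
d6 = -3/4
d7 = 44/5
d8 = 223/120
d9 = 351/10
d10 = 7/2
d11 = 388/5
endpoint = (221/20, -859/120)

Apply edit: d4 := 3/2
  d5 = d2 - d1*5 = -5
  d6 = d3/2 - d4 = -3/4
  d7 = d1*4 = 44/5
  d8 = d3 + d6/2 + d1/3 = 223/120
  d9 = d1*3 - d3 + d2*5 = 351/10
  d10 = 5 - d3 = 7/2
  d11 = d7*5 + d9 - d4 = 388/5
Walk from origin (0, 0):
  seg 1: left by d6 = -3/4 → (3/4, 0)
  seg 2: left by d1 = 11/5 → (-29/20, 0)
  seg 3: down by d8 = 223/120 → (-29/20, -223/120)
  seg 4: left by d5 = -5 → (71/20, -223/120)
  seg 5: right by d3 = 3/2 → (101/20, -223/120)
  seg 6: down by d7 = 44/5 → (101/20, -1279/120)
  seg 7: up by d10 = 7/2 → (101/20, -859/120)
  seg 8: right by d2 = 6 → (221/20, -859/120)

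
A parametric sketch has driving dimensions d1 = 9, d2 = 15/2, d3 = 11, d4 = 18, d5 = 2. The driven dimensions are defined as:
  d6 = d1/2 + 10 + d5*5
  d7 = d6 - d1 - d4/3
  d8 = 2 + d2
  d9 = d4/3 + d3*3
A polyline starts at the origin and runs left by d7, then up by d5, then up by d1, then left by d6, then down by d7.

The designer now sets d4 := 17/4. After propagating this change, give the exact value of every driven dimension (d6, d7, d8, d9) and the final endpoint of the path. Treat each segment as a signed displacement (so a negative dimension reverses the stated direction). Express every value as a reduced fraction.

Apply edit: d4 := 17/4
  d6 = d1/2 + 10 + d5*5 = 49/2
  d7 = d6 - d1 - d4/3 = 169/12
  d8 = 2 + d2 = 19/2
  d9 = d4/3 + d3*3 = 413/12
Walk from origin (0, 0):
  seg 1: left by d7 = 169/12 → (-169/12, 0)
  seg 2: up by d5 = 2 → (-169/12, 2)
  seg 3: up by d1 = 9 → (-169/12, 11)
  seg 4: left by d6 = 49/2 → (-463/12, 11)
  seg 5: down by d7 = 169/12 → (-463/12, -37/12)

d6 = 49/2
d7 = 169/12
d8 = 19/2
d9 = 413/12
endpoint = (-463/12, -37/12)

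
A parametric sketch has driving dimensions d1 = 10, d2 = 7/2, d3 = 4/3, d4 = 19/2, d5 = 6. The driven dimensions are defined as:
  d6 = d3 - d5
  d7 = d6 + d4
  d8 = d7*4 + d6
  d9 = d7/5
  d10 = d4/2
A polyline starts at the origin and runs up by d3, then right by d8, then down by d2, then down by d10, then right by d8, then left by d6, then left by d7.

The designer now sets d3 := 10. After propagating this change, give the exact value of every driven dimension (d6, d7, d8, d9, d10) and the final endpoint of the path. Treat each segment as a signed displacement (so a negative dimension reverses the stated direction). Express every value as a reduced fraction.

d6 = 4
d7 = 27/2
d8 = 58
d9 = 27/10
d10 = 19/4
endpoint = (197/2, 7/4)

Apply edit: d3 := 10
  d6 = d3 - d5 = 4
  d7 = d6 + d4 = 27/2
  d8 = d7*4 + d6 = 58
  d9 = d7/5 = 27/10
  d10 = d4/2 = 19/4
Walk from origin (0, 0):
  seg 1: up by d3 = 10 → (0, 10)
  seg 2: right by d8 = 58 → (58, 10)
  seg 3: down by d2 = 7/2 → (58, 13/2)
  seg 4: down by d10 = 19/4 → (58, 7/4)
  seg 5: right by d8 = 58 → (116, 7/4)
  seg 6: left by d6 = 4 → (112, 7/4)
  seg 7: left by d7 = 27/2 → (197/2, 7/4)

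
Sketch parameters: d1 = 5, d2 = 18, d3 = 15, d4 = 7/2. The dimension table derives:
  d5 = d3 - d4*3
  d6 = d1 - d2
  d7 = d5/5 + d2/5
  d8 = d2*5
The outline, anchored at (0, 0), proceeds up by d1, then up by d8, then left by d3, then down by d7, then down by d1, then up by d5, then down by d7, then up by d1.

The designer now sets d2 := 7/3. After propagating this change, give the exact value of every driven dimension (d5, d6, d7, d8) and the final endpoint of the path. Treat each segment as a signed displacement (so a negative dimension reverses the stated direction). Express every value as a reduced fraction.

Apply edit: d2 := 7/3
  d5 = d3 - d4*3 = 9/2
  d6 = d1 - d2 = 8/3
  d7 = d5/5 + d2/5 = 41/30
  d8 = d2*5 = 35/3
Walk from origin (0, 0):
  seg 1: up by d1 = 5 → (0, 5)
  seg 2: up by d8 = 35/3 → (0, 50/3)
  seg 3: left by d3 = 15 → (-15, 50/3)
  seg 4: down by d7 = 41/30 → (-15, 153/10)
  seg 5: down by d1 = 5 → (-15, 103/10)
  seg 6: up by d5 = 9/2 → (-15, 74/5)
  seg 7: down by d7 = 41/30 → (-15, 403/30)
  seg 8: up by d1 = 5 → (-15, 553/30)

d5 = 9/2
d6 = 8/3
d7 = 41/30
d8 = 35/3
endpoint = (-15, 553/30)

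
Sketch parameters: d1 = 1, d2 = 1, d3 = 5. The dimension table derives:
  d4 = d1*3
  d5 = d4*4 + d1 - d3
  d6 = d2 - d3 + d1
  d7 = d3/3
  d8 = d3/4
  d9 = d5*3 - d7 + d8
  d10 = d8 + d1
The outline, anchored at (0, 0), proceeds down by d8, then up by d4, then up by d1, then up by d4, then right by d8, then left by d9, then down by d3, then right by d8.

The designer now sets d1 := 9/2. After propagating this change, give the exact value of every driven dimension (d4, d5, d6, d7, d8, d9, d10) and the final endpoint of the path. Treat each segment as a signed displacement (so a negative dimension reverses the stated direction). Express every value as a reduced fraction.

Apply edit: d1 := 9/2
  d4 = d1*3 = 27/2
  d5 = d4*4 + d1 - d3 = 107/2
  d6 = d2 - d3 + d1 = 1/2
  d7 = d3/3 = 5/3
  d8 = d3/4 = 5/4
  d9 = d5*3 - d7 + d8 = 1921/12
  d10 = d8 + d1 = 23/4
Walk from origin (0, 0):
  seg 1: down by d8 = 5/4 → (0, -5/4)
  seg 2: up by d4 = 27/2 → (0, 49/4)
  seg 3: up by d1 = 9/2 → (0, 67/4)
  seg 4: up by d4 = 27/2 → (0, 121/4)
  seg 5: right by d8 = 5/4 → (5/4, 121/4)
  seg 6: left by d9 = 1921/12 → (-953/6, 121/4)
  seg 7: down by d3 = 5 → (-953/6, 101/4)
  seg 8: right by d8 = 5/4 → (-1891/12, 101/4)

d4 = 27/2
d5 = 107/2
d6 = 1/2
d7 = 5/3
d8 = 5/4
d9 = 1921/12
d10 = 23/4
endpoint = (-1891/12, 101/4)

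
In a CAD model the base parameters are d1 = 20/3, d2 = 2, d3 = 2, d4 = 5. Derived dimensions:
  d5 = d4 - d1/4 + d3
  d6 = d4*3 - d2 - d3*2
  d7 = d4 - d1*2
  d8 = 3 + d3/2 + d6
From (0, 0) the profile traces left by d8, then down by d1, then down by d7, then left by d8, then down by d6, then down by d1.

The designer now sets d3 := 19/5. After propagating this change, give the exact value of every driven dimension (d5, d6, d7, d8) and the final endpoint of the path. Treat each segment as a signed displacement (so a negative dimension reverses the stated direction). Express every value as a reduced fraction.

Apply edit: d3 := 19/5
  d5 = d4 - d1/4 + d3 = 107/15
  d6 = d4*3 - d2 - d3*2 = 27/5
  d7 = d4 - d1*2 = -25/3
  d8 = 3 + d3/2 + d6 = 103/10
Walk from origin (0, 0):
  seg 1: left by d8 = 103/10 → (-103/10, 0)
  seg 2: down by d1 = 20/3 → (-103/10, -20/3)
  seg 3: down by d7 = -25/3 → (-103/10, 5/3)
  seg 4: left by d8 = 103/10 → (-103/5, 5/3)
  seg 5: down by d6 = 27/5 → (-103/5, -56/15)
  seg 6: down by d1 = 20/3 → (-103/5, -52/5)

d5 = 107/15
d6 = 27/5
d7 = -25/3
d8 = 103/10
endpoint = (-103/5, -52/5)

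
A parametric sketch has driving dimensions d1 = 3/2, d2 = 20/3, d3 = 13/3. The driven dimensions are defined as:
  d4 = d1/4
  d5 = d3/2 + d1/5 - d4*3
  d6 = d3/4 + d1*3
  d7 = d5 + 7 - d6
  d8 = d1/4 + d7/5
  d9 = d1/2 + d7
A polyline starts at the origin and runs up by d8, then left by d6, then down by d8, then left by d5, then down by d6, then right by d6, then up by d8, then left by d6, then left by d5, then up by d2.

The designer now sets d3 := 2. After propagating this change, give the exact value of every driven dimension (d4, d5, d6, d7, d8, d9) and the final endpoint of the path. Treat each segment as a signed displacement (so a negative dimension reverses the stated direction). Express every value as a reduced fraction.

d4 = 3/8
d5 = 7/40
d6 = 5
d7 = 87/40
d8 = 81/100
d9 = 117/40
endpoint = (-107/20, 743/300)

Apply edit: d3 := 2
  d4 = d1/4 = 3/8
  d5 = d3/2 + d1/5 - d4*3 = 7/40
  d6 = d3/4 + d1*3 = 5
  d7 = d5 + 7 - d6 = 87/40
  d8 = d1/4 + d7/5 = 81/100
  d9 = d1/2 + d7 = 117/40
Walk from origin (0, 0):
  seg 1: up by d8 = 81/100 → (0, 81/100)
  seg 2: left by d6 = 5 → (-5, 81/100)
  seg 3: down by d8 = 81/100 → (-5, 0)
  seg 4: left by d5 = 7/40 → (-207/40, 0)
  seg 5: down by d6 = 5 → (-207/40, -5)
  seg 6: right by d6 = 5 → (-7/40, -5)
  seg 7: up by d8 = 81/100 → (-7/40, -419/100)
  seg 8: left by d6 = 5 → (-207/40, -419/100)
  seg 9: left by d5 = 7/40 → (-107/20, -419/100)
  seg 10: up by d2 = 20/3 → (-107/20, 743/300)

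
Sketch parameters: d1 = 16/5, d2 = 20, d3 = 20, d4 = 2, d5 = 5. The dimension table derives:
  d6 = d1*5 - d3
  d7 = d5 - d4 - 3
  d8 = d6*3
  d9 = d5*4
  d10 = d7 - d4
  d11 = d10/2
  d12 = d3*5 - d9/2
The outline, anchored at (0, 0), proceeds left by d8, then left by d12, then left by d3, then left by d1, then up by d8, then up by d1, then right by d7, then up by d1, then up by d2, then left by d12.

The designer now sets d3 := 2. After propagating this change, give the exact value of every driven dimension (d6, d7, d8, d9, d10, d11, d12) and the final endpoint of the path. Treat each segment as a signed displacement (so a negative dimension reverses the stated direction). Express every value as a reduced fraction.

d6 = 14
d7 = 0
d8 = 42
d9 = 20
d10 = -2
d11 = -1
d12 = 0
endpoint = (-236/5, 342/5)

Apply edit: d3 := 2
  d6 = d1*5 - d3 = 14
  d7 = d5 - d4 - 3 = 0
  d8 = d6*3 = 42
  d9 = d5*4 = 20
  d10 = d7 - d4 = -2
  d11 = d10/2 = -1
  d12 = d3*5 - d9/2 = 0
Walk from origin (0, 0):
  seg 1: left by d8 = 42 → (-42, 0)
  seg 2: left by d12 = 0 → (-42, 0)
  seg 3: left by d3 = 2 → (-44, 0)
  seg 4: left by d1 = 16/5 → (-236/5, 0)
  seg 5: up by d8 = 42 → (-236/5, 42)
  seg 6: up by d1 = 16/5 → (-236/5, 226/5)
  seg 7: right by d7 = 0 → (-236/5, 226/5)
  seg 8: up by d1 = 16/5 → (-236/5, 242/5)
  seg 9: up by d2 = 20 → (-236/5, 342/5)
  seg 10: left by d12 = 0 → (-236/5, 342/5)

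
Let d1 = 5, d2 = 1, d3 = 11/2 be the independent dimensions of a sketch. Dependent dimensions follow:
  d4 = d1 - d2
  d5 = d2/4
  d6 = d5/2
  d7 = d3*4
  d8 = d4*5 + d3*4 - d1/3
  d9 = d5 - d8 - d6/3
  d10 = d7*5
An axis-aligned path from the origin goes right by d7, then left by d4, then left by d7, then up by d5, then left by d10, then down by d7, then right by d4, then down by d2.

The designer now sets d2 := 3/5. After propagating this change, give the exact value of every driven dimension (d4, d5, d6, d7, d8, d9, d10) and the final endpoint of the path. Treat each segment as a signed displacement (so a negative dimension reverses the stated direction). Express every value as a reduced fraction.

d4 = 22/5
d5 = 3/20
d6 = 3/40
d7 = 22
d8 = 127/3
d9 = -1013/24
d10 = 110
endpoint = (-110, -449/20)

Apply edit: d2 := 3/5
  d4 = d1 - d2 = 22/5
  d5 = d2/4 = 3/20
  d6 = d5/2 = 3/40
  d7 = d3*4 = 22
  d8 = d4*5 + d3*4 - d1/3 = 127/3
  d9 = d5 - d8 - d6/3 = -1013/24
  d10 = d7*5 = 110
Walk from origin (0, 0):
  seg 1: right by d7 = 22 → (22, 0)
  seg 2: left by d4 = 22/5 → (88/5, 0)
  seg 3: left by d7 = 22 → (-22/5, 0)
  seg 4: up by d5 = 3/20 → (-22/5, 3/20)
  seg 5: left by d10 = 110 → (-572/5, 3/20)
  seg 6: down by d7 = 22 → (-572/5, -437/20)
  seg 7: right by d4 = 22/5 → (-110, -437/20)
  seg 8: down by d2 = 3/5 → (-110, -449/20)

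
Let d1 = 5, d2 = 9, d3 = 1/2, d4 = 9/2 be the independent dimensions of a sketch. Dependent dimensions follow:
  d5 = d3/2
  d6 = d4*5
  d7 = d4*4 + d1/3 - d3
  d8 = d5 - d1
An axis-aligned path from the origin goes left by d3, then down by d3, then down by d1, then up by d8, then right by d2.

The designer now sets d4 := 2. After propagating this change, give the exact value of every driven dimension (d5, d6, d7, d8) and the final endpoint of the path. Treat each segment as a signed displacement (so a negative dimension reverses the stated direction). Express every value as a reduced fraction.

Apply edit: d4 := 2
  d5 = d3/2 = 1/4
  d6 = d4*5 = 10
  d7 = d4*4 + d1/3 - d3 = 55/6
  d8 = d5 - d1 = -19/4
Walk from origin (0, 0):
  seg 1: left by d3 = 1/2 → (-1/2, 0)
  seg 2: down by d3 = 1/2 → (-1/2, -1/2)
  seg 3: down by d1 = 5 → (-1/2, -11/2)
  seg 4: up by d8 = -19/4 → (-1/2, -41/4)
  seg 5: right by d2 = 9 → (17/2, -41/4)

d5 = 1/4
d6 = 10
d7 = 55/6
d8 = -19/4
endpoint = (17/2, -41/4)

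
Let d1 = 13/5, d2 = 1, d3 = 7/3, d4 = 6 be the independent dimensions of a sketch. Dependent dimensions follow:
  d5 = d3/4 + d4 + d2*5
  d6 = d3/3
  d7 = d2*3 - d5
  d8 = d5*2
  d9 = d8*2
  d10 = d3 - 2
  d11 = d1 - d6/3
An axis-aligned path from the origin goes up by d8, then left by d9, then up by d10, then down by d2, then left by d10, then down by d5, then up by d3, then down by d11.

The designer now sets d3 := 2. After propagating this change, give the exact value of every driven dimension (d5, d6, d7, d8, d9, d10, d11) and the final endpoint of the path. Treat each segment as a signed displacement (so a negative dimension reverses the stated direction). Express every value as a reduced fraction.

d5 = 23/2
d6 = 2/3
d7 = -17/2
d8 = 23
d9 = 46
d10 = 0
d11 = 107/45
endpoint = (-46, 911/90)

Apply edit: d3 := 2
  d5 = d3/4 + d4 + d2*5 = 23/2
  d6 = d3/3 = 2/3
  d7 = d2*3 - d5 = -17/2
  d8 = d5*2 = 23
  d9 = d8*2 = 46
  d10 = d3 - 2 = 0
  d11 = d1 - d6/3 = 107/45
Walk from origin (0, 0):
  seg 1: up by d8 = 23 → (0, 23)
  seg 2: left by d9 = 46 → (-46, 23)
  seg 3: up by d10 = 0 → (-46, 23)
  seg 4: down by d2 = 1 → (-46, 22)
  seg 5: left by d10 = 0 → (-46, 22)
  seg 6: down by d5 = 23/2 → (-46, 21/2)
  seg 7: up by d3 = 2 → (-46, 25/2)
  seg 8: down by d11 = 107/45 → (-46, 911/90)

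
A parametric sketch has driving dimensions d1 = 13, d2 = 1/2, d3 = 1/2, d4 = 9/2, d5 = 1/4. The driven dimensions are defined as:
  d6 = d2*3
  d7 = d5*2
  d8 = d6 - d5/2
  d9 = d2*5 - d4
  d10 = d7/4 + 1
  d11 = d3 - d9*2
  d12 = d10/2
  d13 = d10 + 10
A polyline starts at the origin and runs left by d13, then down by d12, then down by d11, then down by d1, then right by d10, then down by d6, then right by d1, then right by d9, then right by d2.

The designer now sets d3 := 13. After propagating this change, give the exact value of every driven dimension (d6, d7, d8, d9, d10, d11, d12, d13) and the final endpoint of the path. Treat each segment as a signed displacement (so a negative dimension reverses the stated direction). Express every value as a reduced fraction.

Apply edit: d3 := 13
  d6 = d2*3 = 3/2
  d7 = d5*2 = 1/2
  d8 = d6 - d5/2 = 11/8
  d9 = d2*5 - d4 = -2
  d10 = d7/4 + 1 = 9/8
  d11 = d3 - d9*2 = 17
  d12 = d10/2 = 9/16
  d13 = d10 + 10 = 89/8
Walk from origin (0, 0):
  seg 1: left by d13 = 89/8 → (-89/8, 0)
  seg 2: down by d12 = 9/16 → (-89/8, -9/16)
  seg 3: down by d11 = 17 → (-89/8, -281/16)
  seg 4: down by d1 = 13 → (-89/8, -489/16)
  seg 5: right by d10 = 9/8 → (-10, -489/16)
  seg 6: down by d6 = 3/2 → (-10, -513/16)
  seg 7: right by d1 = 13 → (3, -513/16)
  seg 8: right by d9 = -2 → (1, -513/16)
  seg 9: right by d2 = 1/2 → (3/2, -513/16)

d6 = 3/2
d7 = 1/2
d8 = 11/8
d9 = -2
d10 = 9/8
d11 = 17
d12 = 9/16
d13 = 89/8
endpoint = (3/2, -513/16)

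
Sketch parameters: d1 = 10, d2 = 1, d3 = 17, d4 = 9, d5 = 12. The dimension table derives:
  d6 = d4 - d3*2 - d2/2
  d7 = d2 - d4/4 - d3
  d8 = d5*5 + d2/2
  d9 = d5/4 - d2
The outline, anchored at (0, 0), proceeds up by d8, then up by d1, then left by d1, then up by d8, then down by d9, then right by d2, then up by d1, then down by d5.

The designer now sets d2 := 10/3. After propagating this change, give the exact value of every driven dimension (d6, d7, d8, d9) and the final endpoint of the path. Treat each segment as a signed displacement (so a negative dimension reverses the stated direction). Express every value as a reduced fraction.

Apply edit: d2 := 10/3
  d6 = d4 - d3*2 - d2/2 = -80/3
  d7 = d2 - d4/4 - d3 = -191/12
  d8 = d5*5 + d2/2 = 185/3
  d9 = d5/4 - d2 = -1/3
Walk from origin (0, 0):
  seg 1: up by d8 = 185/3 → (0, 185/3)
  seg 2: up by d1 = 10 → (0, 215/3)
  seg 3: left by d1 = 10 → (-10, 215/3)
  seg 4: up by d8 = 185/3 → (-10, 400/3)
  seg 5: down by d9 = -1/3 → (-10, 401/3)
  seg 6: right by d2 = 10/3 → (-20/3, 401/3)
  seg 7: up by d1 = 10 → (-20/3, 431/3)
  seg 8: down by d5 = 12 → (-20/3, 395/3)

d6 = -80/3
d7 = -191/12
d8 = 185/3
d9 = -1/3
endpoint = (-20/3, 395/3)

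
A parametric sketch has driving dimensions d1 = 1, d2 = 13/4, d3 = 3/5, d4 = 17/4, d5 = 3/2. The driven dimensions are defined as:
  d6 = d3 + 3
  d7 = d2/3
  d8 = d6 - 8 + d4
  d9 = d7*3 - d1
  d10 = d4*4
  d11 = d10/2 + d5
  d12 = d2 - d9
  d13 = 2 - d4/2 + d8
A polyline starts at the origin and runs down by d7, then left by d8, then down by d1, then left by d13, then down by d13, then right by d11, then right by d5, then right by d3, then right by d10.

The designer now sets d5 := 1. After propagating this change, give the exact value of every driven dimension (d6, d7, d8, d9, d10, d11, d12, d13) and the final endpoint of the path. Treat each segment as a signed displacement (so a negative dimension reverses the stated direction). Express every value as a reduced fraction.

Apply edit: d5 := 1
  d6 = d3 + 3 = 18/5
  d7 = d2/3 = 13/12
  d8 = d6 - 8 + d4 = -3/20
  d9 = d7*3 - d1 = 9/4
  d10 = d4*4 = 17
  d11 = d10/2 + d5 = 19/2
  d12 = d2 - d9 = 1
  d13 = 2 - d4/2 + d8 = -11/40
Walk from origin (0, 0):
  seg 1: down by d7 = 13/12 → (0, -13/12)
  seg 2: left by d8 = -3/20 → (3/20, -13/12)
  seg 3: down by d1 = 1 → (3/20, -25/12)
  seg 4: left by d13 = -11/40 → (17/40, -25/12)
  seg 5: down by d13 = -11/40 → (17/40, -217/120)
  seg 6: right by d11 = 19/2 → (397/40, -217/120)
  seg 7: right by d5 = 1 → (437/40, -217/120)
  seg 8: right by d3 = 3/5 → (461/40, -217/120)
  seg 9: right by d10 = 17 → (1141/40, -217/120)

d6 = 18/5
d7 = 13/12
d8 = -3/20
d9 = 9/4
d10 = 17
d11 = 19/2
d12 = 1
d13 = -11/40
endpoint = (1141/40, -217/120)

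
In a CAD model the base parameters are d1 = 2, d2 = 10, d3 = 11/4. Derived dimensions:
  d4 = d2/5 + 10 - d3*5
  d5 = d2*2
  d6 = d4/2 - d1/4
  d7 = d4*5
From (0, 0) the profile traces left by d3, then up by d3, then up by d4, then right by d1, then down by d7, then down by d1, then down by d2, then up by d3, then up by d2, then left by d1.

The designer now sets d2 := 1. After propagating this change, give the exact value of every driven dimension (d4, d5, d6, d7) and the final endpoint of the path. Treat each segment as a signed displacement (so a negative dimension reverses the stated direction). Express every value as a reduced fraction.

d4 = -71/20
d5 = 2
d6 = -91/40
d7 = -71/4
endpoint = (-11/4, 177/10)

Apply edit: d2 := 1
  d4 = d2/5 + 10 - d3*5 = -71/20
  d5 = d2*2 = 2
  d6 = d4/2 - d1/4 = -91/40
  d7 = d4*5 = -71/4
Walk from origin (0, 0):
  seg 1: left by d3 = 11/4 → (-11/4, 0)
  seg 2: up by d3 = 11/4 → (-11/4, 11/4)
  seg 3: up by d4 = -71/20 → (-11/4, -4/5)
  seg 4: right by d1 = 2 → (-3/4, -4/5)
  seg 5: down by d7 = -71/4 → (-3/4, 339/20)
  seg 6: down by d1 = 2 → (-3/4, 299/20)
  seg 7: down by d2 = 1 → (-3/4, 279/20)
  seg 8: up by d3 = 11/4 → (-3/4, 167/10)
  seg 9: up by d2 = 1 → (-3/4, 177/10)
  seg 10: left by d1 = 2 → (-11/4, 177/10)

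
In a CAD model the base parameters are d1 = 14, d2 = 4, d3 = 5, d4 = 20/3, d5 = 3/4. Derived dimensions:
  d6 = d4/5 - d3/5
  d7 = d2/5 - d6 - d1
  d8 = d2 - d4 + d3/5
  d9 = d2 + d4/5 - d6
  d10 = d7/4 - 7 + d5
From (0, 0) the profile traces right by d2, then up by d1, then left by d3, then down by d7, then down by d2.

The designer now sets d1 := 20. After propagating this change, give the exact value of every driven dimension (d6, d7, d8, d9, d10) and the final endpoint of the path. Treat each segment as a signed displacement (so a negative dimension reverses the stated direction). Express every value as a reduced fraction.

Apply edit: d1 := 20
  d6 = d4/5 - d3/5 = 1/3
  d7 = d2/5 - d6 - d1 = -293/15
  d8 = d2 - d4 + d3/5 = -5/3
  d9 = d2 + d4/5 - d6 = 5
  d10 = d7/4 - 7 + d5 = -167/15
Walk from origin (0, 0):
  seg 1: right by d2 = 4 → (4, 0)
  seg 2: up by d1 = 20 → (4, 20)
  seg 3: left by d3 = 5 → (-1, 20)
  seg 4: down by d7 = -293/15 → (-1, 593/15)
  seg 5: down by d2 = 4 → (-1, 533/15)

d6 = 1/3
d7 = -293/15
d8 = -5/3
d9 = 5
d10 = -167/15
endpoint = (-1, 533/15)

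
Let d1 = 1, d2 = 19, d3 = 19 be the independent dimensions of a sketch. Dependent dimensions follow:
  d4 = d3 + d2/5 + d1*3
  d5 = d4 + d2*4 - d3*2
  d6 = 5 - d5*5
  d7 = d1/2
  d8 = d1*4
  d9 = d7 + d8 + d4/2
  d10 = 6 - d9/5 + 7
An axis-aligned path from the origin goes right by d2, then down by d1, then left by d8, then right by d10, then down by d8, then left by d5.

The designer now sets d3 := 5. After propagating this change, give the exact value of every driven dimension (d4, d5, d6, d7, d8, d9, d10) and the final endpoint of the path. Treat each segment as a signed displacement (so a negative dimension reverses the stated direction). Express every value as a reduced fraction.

d4 = 59/5
d5 = 389/5
d6 = -384
d7 = 1/2
d8 = 4
d9 = 52/5
d10 = 273/25
endpoint = (-1297/25, -5)

Apply edit: d3 := 5
  d4 = d3 + d2/5 + d1*3 = 59/5
  d5 = d4 + d2*4 - d3*2 = 389/5
  d6 = 5 - d5*5 = -384
  d7 = d1/2 = 1/2
  d8 = d1*4 = 4
  d9 = d7 + d8 + d4/2 = 52/5
  d10 = 6 - d9/5 + 7 = 273/25
Walk from origin (0, 0):
  seg 1: right by d2 = 19 → (19, 0)
  seg 2: down by d1 = 1 → (19, -1)
  seg 3: left by d8 = 4 → (15, -1)
  seg 4: right by d10 = 273/25 → (648/25, -1)
  seg 5: down by d8 = 4 → (648/25, -5)
  seg 6: left by d5 = 389/5 → (-1297/25, -5)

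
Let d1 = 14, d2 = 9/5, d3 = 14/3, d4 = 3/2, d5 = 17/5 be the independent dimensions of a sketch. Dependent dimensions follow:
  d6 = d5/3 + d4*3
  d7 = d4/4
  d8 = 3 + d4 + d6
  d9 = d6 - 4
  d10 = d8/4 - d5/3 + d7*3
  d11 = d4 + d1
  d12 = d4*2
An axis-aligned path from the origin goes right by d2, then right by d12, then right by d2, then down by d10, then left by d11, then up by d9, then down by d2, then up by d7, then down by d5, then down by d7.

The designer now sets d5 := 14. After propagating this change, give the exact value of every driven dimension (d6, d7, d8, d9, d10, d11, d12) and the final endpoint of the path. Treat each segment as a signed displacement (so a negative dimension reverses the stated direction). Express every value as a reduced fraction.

d6 = 55/6
d7 = 3/8
d8 = 41/3
d9 = 31/6
d10 = -1/8
d11 = 31/2
d12 = 3
endpoint = (-89/10, -1261/120)

Apply edit: d5 := 14
  d6 = d5/3 + d4*3 = 55/6
  d7 = d4/4 = 3/8
  d8 = 3 + d4 + d6 = 41/3
  d9 = d6 - 4 = 31/6
  d10 = d8/4 - d5/3 + d7*3 = -1/8
  d11 = d4 + d1 = 31/2
  d12 = d4*2 = 3
Walk from origin (0, 0):
  seg 1: right by d2 = 9/5 → (9/5, 0)
  seg 2: right by d12 = 3 → (24/5, 0)
  seg 3: right by d2 = 9/5 → (33/5, 0)
  seg 4: down by d10 = -1/8 → (33/5, 1/8)
  seg 5: left by d11 = 31/2 → (-89/10, 1/8)
  seg 6: up by d9 = 31/6 → (-89/10, 127/24)
  seg 7: down by d2 = 9/5 → (-89/10, 419/120)
  seg 8: up by d7 = 3/8 → (-89/10, 58/15)
  seg 9: down by d5 = 14 → (-89/10, -152/15)
  seg 10: down by d7 = 3/8 → (-89/10, -1261/120)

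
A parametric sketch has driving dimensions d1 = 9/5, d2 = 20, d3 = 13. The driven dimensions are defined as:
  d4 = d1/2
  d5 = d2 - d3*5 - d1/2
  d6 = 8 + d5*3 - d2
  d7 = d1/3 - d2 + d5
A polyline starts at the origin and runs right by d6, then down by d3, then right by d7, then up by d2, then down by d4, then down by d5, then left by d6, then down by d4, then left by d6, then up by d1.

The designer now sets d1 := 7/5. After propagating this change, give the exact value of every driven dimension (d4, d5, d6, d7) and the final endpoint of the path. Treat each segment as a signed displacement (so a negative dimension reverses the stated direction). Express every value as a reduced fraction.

d4 = 7/10
d5 = -457/10
d6 = -1491/10
d7 = -1957/30
endpoint = (1258/15, 527/10)

Apply edit: d1 := 7/5
  d4 = d1/2 = 7/10
  d5 = d2 - d3*5 - d1/2 = -457/10
  d6 = 8 + d5*3 - d2 = -1491/10
  d7 = d1/3 - d2 + d5 = -1957/30
Walk from origin (0, 0):
  seg 1: right by d6 = -1491/10 → (-1491/10, 0)
  seg 2: down by d3 = 13 → (-1491/10, -13)
  seg 3: right by d7 = -1957/30 → (-643/3, -13)
  seg 4: up by d2 = 20 → (-643/3, 7)
  seg 5: down by d4 = 7/10 → (-643/3, 63/10)
  seg 6: down by d5 = -457/10 → (-643/3, 52)
  seg 7: left by d6 = -1491/10 → (-1957/30, 52)
  seg 8: down by d4 = 7/10 → (-1957/30, 513/10)
  seg 9: left by d6 = -1491/10 → (1258/15, 513/10)
  seg 10: up by d1 = 7/5 → (1258/15, 527/10)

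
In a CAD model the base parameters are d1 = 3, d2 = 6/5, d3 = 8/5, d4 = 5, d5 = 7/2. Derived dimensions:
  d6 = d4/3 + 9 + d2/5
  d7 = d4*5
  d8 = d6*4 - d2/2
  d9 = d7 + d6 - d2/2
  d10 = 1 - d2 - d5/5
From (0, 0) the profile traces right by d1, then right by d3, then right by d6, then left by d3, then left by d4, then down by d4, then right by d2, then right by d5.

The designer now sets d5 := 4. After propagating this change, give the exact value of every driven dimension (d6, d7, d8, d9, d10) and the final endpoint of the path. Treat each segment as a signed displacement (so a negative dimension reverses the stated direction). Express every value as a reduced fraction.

Apply edit: d5 := 4
  d6 = d4/3 + 9 + d2/5 = 818/75
  d7 = d4*5 = 25
  d8 = d6*4 - d2/2 = 3227/75
  d9 = d7 + d6 - d2/2 = 2648/75
  d10 = 1 - d2 - d5/5 = -1
Walk from origin (0, 0):
  seg 1: right by d1 = 3 → (3, 0)
  seg 2: right by d3 = 8/5 → (23/5, 0)
  seg 3: right by d6 = 818/75 → (1163/75, 0)
  seg 4: left by d3 = 8/5 → (1043/75, 0)
  seg 5: left by d4 = 5 → (668/75, 0)
  seg 6: down by d4 = 5 → (668/75, -5)
  seg 7: right by d2 = 6/5 → (758/75, -5)
  seg 8: right by d5 = 4 → (1058/75, -5)

d6 = 818/75
d7 = 25
d8 = 3227/75
d9 = 2648/75
d10 = -1
endpoint = (1058/75, -5)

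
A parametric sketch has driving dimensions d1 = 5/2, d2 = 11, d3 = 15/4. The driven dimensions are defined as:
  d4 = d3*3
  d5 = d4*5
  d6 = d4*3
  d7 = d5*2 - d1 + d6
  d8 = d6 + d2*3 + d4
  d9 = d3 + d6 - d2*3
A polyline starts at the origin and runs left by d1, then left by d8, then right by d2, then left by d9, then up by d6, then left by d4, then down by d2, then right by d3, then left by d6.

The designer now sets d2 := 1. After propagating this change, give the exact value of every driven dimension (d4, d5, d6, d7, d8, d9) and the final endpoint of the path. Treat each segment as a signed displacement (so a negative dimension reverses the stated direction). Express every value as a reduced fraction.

Apply edit: d2 := 1
  d4 = d3*3 = 45/4
  d5 = d4*5 = 225/4
  d6 = d4*3 = 135/4
  d7 = d5*2 - d1 + d6 = 575/4
  d8 = d6 + d2*3 + d4 = 48
  d9 = d3 + d6 - d2*3 = 69/2
Walk from origin (0, 0):
  seg 1: left by d1 = 5/2 → (-5/2, 0)
  seg 2: left by d8 = 48 → (-101/2, 0)
  seg 3: right by d2 = 1 → (-99/2, 0)
  seg 4: left by d9 = 69/2 → (-84, 0)
  seg 5: up by d6 = 135/4 → (-84, 135/4)
  seg 6: left by d4 = 45/4 → (-381/4, 135/4)
  seg 7: down by d2 = 1 → (-381/4, 131/4)
  seg 8: right by d3 = 15/4 → (-183/2, 131/4)
  seg 9: left by d6 = 135/4 → (-501/4, 131/4)

d4 = 45/4
d5 = 225/4
d6 = 135/4
d7 = 575/4
d8 = 48
d9 = 69/2
endpoint = (-501/4, 131/4)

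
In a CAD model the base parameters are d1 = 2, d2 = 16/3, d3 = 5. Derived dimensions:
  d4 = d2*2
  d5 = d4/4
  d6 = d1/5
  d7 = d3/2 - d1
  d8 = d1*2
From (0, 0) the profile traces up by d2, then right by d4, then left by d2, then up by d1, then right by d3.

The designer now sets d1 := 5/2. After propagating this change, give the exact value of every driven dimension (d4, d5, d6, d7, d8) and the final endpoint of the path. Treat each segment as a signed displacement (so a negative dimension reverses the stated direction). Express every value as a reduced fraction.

Apply edit: d1 := 5/2
  d4 = d2*2 = 32/3
  d5 = d4/4 = 8/3
  d6 = d1/5 = 1/2
  d7 = d3/2 - d1 = 0
  d8 = d1*2 = 5
Walk from origin (0, 0):
  seg 1: up by d2 = 16/3 → (0, 16/3)
  seg 2: right by d4 = 32/3 → (32/3, 16/3)
  seg 3: left by d2 = 16/3 → (16/3, 16/3)
  seg 4: up by d1 = 5/2 → (16/3, 47/6)
  seg 5: right by d3 = 5 → (31/3, 47/6)

d4 = 32/3
d5 = 8/3
d6 = 1/2
d7 = 0
d8 = 5
endpoint = (31/3, 47/6)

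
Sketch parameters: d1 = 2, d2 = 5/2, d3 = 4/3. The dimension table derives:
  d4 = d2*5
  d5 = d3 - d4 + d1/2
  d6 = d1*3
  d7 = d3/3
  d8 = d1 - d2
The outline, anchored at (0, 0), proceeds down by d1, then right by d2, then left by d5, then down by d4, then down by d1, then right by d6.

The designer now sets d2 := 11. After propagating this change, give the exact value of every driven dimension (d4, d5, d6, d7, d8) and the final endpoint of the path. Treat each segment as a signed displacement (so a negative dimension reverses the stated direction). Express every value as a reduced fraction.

d4 = 55
d5 = -158/3
d6 = 6
d7 = 4/9
d8 = -9
endpoint = (209/3, -59)

Apply edit: d2 := 11
  d4 = d2*5 = 55
  d5 = d3 - d4 + d1/2 = -158/3
  d6 = d1*3 = 6
  d7 = d3/3 = 4/9
  d8 = d1 - d2 = -9
Walk from origin (0, 0):
  seg 1: down by d1 = 2 → (0, -2)
  seg 2: right by d2 = 11 → (11, -2)
  seg 3: left by d5 = -158/3 → (191/3, -2)
  seg 4: down by d4 = 55 → (191/3, -57)
  seg 5: down by d1 = 2 → (191/3, -59)
  seg 6: right by d6 = 6 → (209/3, -59)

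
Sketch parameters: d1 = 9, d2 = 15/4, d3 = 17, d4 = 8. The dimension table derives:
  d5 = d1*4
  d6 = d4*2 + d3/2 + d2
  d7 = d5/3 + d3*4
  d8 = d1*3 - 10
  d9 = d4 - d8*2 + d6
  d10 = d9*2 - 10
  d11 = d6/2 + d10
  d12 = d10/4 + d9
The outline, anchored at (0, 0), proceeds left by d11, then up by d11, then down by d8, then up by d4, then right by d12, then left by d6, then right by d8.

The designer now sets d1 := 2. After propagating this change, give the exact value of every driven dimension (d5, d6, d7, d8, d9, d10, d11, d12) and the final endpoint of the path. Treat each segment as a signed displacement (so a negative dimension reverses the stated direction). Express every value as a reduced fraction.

Apply edit: d1 := 2
  d5 = d1*4 = 8
  d6 = d4*2 + d3/2 + d2 = 113/4
  d7 = d5/3 + d3*4 = 212/3
  d8 = d1*3 - 10 = -4
  d9 = d4 - d8*2 + d6 = 177/4
  d10 = d9*2 - 10 = 157/2
  d11 = d6/2 + d10 = 741/8
  d12 = d10/4 + d9 = 511/8
Walk from origin (0, 0):
  seg 1: left by d11 = 741/8 → (-741/8, 0)
  seg 2: up by d11 = 741/8 → (-741/8, 741/8)
  seg 3: down by d8 = -4 → (-741/8, 773/8)
  seg 4: up by d4 = 8 → (-741/8, 837/8)
  seg 5: right by d12 = 511/8 → (-115/4, 837/8)
  seg 6: left by d6 = 113/4 → (-57, 837/8)
  seg 7: right by d8 = -4 → (-61, 837/8)

d5 = 8
d6 = 113/4
d7 = 212/3
d8 = -4
d9 = 177/4
d10 = 157/2
d11 = 741/8
d12 = 511/8
endpoint = (-61, 837/8)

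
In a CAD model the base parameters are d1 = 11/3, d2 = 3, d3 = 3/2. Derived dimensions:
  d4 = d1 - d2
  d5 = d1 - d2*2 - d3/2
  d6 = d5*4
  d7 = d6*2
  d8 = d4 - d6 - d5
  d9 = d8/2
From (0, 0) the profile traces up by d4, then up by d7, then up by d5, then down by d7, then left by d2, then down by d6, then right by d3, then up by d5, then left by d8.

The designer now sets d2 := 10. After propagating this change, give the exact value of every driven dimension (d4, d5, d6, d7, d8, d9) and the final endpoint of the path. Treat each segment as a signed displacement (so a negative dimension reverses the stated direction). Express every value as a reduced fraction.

d4 = -19/3
d5 = -205/12
d6 = -205/3
d7 = -410/3
d8 = 949/12
d9 = 949/24
endpoint = (-1051/12, 167/6)

Apply edit: d2 := 10
  d4 = d1 - d2 = -19/3
  d5 = d1 - d2*2 - d3/2 = -205/12
  d6 = d5*4 = -205/3
  d7 = d6*2 = -410/3
  d8 = d4 - d6 - d5 = 949/12
  d9 = d8/2 = 949/24
Walk from origin (0, 0):
  seg 1: up by d4 = -19/3 → (0, -19/3)
  seg 2: up by d7 = -410/3 → (0, -143)
  seg 3: up by d5 = -205/12 → (0, -1921/12)
  seg 4: down by d7 = -410/3 → (0, -281/12)
  seg 5: left by d2 = 10 → (-10, -281/12)
  seg 6: down by d6 = -205/3 → (-10, 539/12)
  seg 7: right by d3 = 3/2 → (-17/2, 539/12)
  seg 8: up by d5 = -205/12 → (-17/2, 167/6)
  seg 9: left by d8 = 949/12 → (-1051/12, 167/6)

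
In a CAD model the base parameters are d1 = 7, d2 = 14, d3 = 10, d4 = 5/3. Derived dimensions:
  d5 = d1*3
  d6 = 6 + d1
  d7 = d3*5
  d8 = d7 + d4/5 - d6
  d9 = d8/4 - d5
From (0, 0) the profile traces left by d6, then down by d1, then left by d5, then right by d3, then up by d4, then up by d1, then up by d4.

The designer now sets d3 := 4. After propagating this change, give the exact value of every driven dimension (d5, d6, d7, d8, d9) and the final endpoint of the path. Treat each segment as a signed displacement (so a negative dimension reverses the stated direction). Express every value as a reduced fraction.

Apply edit: d3 := 4
  d5 = d1*3 = 21
  d6 = 6 + d1 = 13
  d7 = d3*5 = 20
  d8 = d7 + d4/5 - d6 = 22/3
  d9 = d8/4 - d5 = -115/6
Walk from origin (0, 0):
  seg 1: left by d6 = 13 → (-13, 0)
  seg 2: down by d1 = 7 → (-13, -7)
  seg 3: left by d5 = 21 → (-34, -7)
  seg 4: right by d3 = 4 → (-30, -7)
  seg 5: up by d4 = 5/3 → (-30, -16/3)
  seg 6: up by d1 = 7 → (-30, 5/3)
  seg 7: up by d4 = 5/3 → (-30, 10/3)

d5 = 21
d6 = 13
d7 = 20
d8 = 22/3
d9 = -115/6
endpoint = (-30, 10/3)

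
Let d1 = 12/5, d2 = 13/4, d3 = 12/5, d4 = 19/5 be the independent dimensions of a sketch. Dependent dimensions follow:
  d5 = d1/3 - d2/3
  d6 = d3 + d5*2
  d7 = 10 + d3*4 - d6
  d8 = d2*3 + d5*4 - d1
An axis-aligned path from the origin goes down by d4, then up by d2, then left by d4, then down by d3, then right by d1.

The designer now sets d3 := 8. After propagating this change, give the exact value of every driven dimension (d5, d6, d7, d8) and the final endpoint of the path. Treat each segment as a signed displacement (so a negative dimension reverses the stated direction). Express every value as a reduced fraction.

d5 = -17/60
d6 = 223/30
d7 = 1037/30
d8 = 373/60
endpoint = (-7/5, -171/20)

Apply edit: d3 := 8
  d5 = d1/3 - d2/3 = -17/60
  d6 = d3 + d5*2 = 223/30
  d7 = 10 + d3*4 - d6 = 1037/30
  d8 = d2*3 + d5*4 - d1 = 373/60
Walk from origin (0, 0):
  seg 1: down by d4 = 19/5 → (0, -19/5)
  seg 2: up by d2 = 13/4 → (0, -11/20)
  seg 3: left by d4 = 19/5 → (-19/5, -11/20)
  seg 4: down by d3 = 8 → (-19/5, -171/20)
  seg 5: right by d1 = 12/5 → (-7/5, -171/20)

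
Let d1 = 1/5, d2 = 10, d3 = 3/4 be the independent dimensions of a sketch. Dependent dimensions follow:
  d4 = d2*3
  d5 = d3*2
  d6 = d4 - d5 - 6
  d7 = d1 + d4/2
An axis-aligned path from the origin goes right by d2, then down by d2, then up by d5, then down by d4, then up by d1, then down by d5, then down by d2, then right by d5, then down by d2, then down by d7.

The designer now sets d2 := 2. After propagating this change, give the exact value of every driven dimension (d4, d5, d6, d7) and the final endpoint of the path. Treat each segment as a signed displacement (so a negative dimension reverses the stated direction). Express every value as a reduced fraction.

d4 = 6
d5 = 3/2
d6 = -3/2
d7 = 16/5
endpoint = (7/2, -15)

Apply edit: d2 := 2
  d4 = d2*3 = 6
  d5 = d3*2 = 3/2
  d6 = d4 - d5 - 6 = -3/2
  d7 = d1 + d4/2 = 16/5
Walk from origin (0, 0):
  seg 1: right by d2 = 2 → (2, 0)
  seg 2: down by d2 = 2 → (2, -2)
  seg 3: up by d5 = 3/2 → (2, -1/2)
  seg 4: down by d4 = 6 → (2, -13/2)
  seg 5: up by d1 = 1/5 → (2, -63/10)
  seg 6: down by d5 = 3/2 → (2, -39/5)
  seg 7: down by d2 = 2 → (2, -49/5)
  seg 8: right by d5 = 3/2 → (7/2, -49/5)
  seg 9: down by d2 = 2 → (7/2, -59/5)
  seg 10: down by d7 = 16/5 → (7/2, -15)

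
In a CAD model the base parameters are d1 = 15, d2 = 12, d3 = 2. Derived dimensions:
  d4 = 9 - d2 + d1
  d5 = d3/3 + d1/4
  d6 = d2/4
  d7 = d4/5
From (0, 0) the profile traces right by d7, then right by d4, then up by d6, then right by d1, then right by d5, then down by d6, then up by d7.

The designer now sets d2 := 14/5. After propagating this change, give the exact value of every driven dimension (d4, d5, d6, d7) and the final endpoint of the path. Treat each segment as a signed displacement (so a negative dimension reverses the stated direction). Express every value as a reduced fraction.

Apply edit: d2 := 14/5
  d4 = 9 - d2 + d1 = 106/5
  d5 = d3/3 + d1/4 = 53/12
  d6 = d2/4 = 7/10
  d7 = d4/5 = 106/25
Walk from origin (0, 0):
  seg 1: right by d7 = 106/25 → (106/25, 0)
  seg 2: right by d4 = 106/5 → (636/25, 0)
  seg 3: up by d6 = 7/10 → (636/25, 7/10)
  seg 4: right by d1 = 15 → (1011/25, 7/10)
  seg 5: right by d5 = 53/12 → (13457/300, 7/10)
  seg 6: down by d6 = 7/10 → (13457/300, 0)
  seg 7: up by d7 = 106/25 → (13457/300, 106/25)

d4 = 106/5
d5 = 53/12
d6 = 7/10
d7 = 106/25
endpoint = (13457/300, 106/25)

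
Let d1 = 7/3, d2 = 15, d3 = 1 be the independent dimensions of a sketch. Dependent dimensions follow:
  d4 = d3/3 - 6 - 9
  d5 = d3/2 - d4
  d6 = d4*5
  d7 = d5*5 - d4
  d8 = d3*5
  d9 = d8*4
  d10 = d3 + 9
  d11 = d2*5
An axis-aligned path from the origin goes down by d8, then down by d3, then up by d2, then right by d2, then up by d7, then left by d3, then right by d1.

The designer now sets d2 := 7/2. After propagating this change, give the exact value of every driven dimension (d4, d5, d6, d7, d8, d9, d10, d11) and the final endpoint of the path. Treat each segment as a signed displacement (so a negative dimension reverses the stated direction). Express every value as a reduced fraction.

Apply edit: d2 := 7/2
  d4 = d3/3 - 6 - 9 = -44/3
  d5 = d3/2 - d4 = 91/6
  d6 = d4*5 = -220/3
  d7 = d5*5 - d4 = 181/2
  d8 = d3*5 = 5
  d9 = d8*4 = 20
  d10 = d3 + 9 = 10
  d11 = d2*5 = 35/2
Walk from origin (0, 0):
  seg 1: down by d8 = 5 → (0, -5)
  seg 2: down by d3 = 1 → (0, -6)
  seg 3: up by d2 = 7/2 → (0, -5/2)
  seg 4: right by d2 = 7/2 → (7/2, -5/2)
  seg 5: up by d7 = 181/2 → (7/2, 88)
  seg 6: left by d3 = 1 → (5/2, 88)
  seg 7: right by d1 = 7/3 → (29/6, 88)

d4 = -44/3
d5 = 91/6
d6 = -220/3
d7 = 181/2
d8 = 5
d9 = 20
d10 = 10
d11 = 35/2
endpoint = (29/6, 88)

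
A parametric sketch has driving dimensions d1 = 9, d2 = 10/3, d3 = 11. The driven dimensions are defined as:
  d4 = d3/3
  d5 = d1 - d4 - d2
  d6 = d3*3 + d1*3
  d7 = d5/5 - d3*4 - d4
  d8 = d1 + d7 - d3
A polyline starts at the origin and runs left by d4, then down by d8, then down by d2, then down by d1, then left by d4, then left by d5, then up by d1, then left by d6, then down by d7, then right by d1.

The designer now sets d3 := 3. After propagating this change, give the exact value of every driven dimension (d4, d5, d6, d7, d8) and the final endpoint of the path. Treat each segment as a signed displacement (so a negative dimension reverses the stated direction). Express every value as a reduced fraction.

Apply edit: d3 := 3
  d4 = d3/3 = 1
  d5 = d1 - d4 - d2 = 14/3
  d6 = d3*3 + d1*3 = 36
  d7 = d5/5 - d3*4 - d4 = -181/15
  d8 = d1 + d7 - d3 = -91/15
Walk from origin (0, 0):
  seg 1: left by d4 = 1 → (-1, 0)
  seg 2: down by d8 = -91/15 → (-1, 91/15)
  seg 3: down by d2 = 10/3 → (-1, 41/15)
  seg 4: down by d1 = 9 → (-1, -94/15)
  seg 5: left by d4 = 1 → (-2, -94/15)
  seg 6: left by d5 = 14/3 → (-20/3, -94/15)
  seg 7: up by d1 = 9 → (-20/3, 41/15)
  seg 8: left by d6 = 36 → (-128/3, 41/15)
  seg 9: down by d7 = -181/15 → (-128/3, 74/5)
  seg 10: right by d1 = 9 → (-101/3, 74/5)

d4 = 1
d5 = 14/3
d6 = 36
d7 = -181/15
d8 = -91/15
endpoint = (-101/3, 74/5)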